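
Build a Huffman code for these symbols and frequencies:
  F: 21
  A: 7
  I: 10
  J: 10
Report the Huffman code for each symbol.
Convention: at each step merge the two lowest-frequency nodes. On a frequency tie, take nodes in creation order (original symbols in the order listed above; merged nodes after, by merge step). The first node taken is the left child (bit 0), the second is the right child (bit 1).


Huffman tree construction:
Step 1: Merge A(7) + I(10) = 17
Step 2: Merge J(10) + (A+I)(17) = 27
Step 3: Merge F(21) + (J+(A+I))(27) = 48
Read each symbol's code off the tree from the root (left child = 0, right child = 1).

Codes:
  F: 0 (length 1)
  A: 110 (length 3)
  I: 111 (length 3)
  J: 10 (length 2)
Average code length: 92/48 = 1.9167 bits/symbol


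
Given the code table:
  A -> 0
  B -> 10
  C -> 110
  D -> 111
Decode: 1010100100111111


Decoding:
10 -> B
10 -> B
10 -> B
0 -> A
10 -> B
0 -> A
111 -> D
111 -> D


Result: BBBABADD


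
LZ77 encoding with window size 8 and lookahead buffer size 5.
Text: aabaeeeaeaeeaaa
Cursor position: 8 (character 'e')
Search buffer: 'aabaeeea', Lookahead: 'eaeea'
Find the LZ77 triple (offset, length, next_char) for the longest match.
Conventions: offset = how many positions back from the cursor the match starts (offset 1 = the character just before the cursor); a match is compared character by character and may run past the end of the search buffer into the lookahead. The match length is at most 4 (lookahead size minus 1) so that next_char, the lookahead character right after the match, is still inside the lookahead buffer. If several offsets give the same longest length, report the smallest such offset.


Try each offset into the search buffer:
  offset=1 (pos 7, char 'a'): match length 0
  offset=2 (pos 6, char 'e'): match length 3
  offset=3 (pos 5, char 'e'): match length 1
  offset=4 (pos 4, char 'e'): match length 1
  offset=5 (pos 3, char 'a'): match length 0
  offset=6 (pos 2, char 'b'): match length 0
  offset=7 (pos 1, char 'a'): match length 0
  offset=8 (pos 0, char 'a'): match length 0
Longest match has length 3 at offset 2.
next_char = character at position 8 + 3 = 11 -> 'e'

Best match: offset=2, length=3 (matching 'eae' starting at position 6)
LZ77 triple: (2, 3, 'e')


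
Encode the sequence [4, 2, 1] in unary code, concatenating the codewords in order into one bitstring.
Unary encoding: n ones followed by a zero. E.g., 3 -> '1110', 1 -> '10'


Encode each number as n ones followed by a terminating 0:
  4 -> 11110 (5 bits)
  2 -> 110 (3 bits)
  1 -> 10 (2 bits)
Total length = 5 + 3 + 2 = 10 bits.

Unary([4, 2, 1]) = 1111011010 (10 bits)


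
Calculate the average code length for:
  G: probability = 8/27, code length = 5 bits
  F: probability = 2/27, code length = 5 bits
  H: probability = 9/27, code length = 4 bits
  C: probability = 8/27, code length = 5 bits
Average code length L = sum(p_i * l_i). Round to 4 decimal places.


Weighted contributions p_i * l_i:
  G: (8/27) * 5 = 40/27
  F: (2/27) * 5 = 10/27
  H: (9/27) * 4 = 36/27
  C: (8/27) * 5 = 40/27
Sum = (40 + 10 + 36 + 40)/27 = 126/27

L = 126/27 = 4.6667 bits/symbol


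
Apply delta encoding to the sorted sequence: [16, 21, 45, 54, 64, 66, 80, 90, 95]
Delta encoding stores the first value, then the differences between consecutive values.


First value: 16
Deltas:
  21 - 16 = 5
  45 - 21 = 24
  54 - 45 = 9
  64 - 54 = 10
  66 - 64 = 2
  80 - 66 = 14
  90 - 80 = 10
  95 - 90 = 5


Delta encoded: [16, 5, 24, 9, 10, 2, 14, 10, 5]


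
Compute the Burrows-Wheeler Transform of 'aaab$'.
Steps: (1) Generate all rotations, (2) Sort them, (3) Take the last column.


Rotations (sorted):
  0: $aaab -> last char: b
  1: aaab$ -> last char: $
  2: aab$a -> last char: a
  3: ab$aa -> last char: a
  4: b$aaa -> last char: a


BWT = b$aaa


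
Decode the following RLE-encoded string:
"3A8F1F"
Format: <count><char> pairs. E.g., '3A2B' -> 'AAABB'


Expanding each <count><char> pair:
  3A -> 'AAA'
  8F -> 'FFFFFFFF'
  1F -> 'F'

Decoded = AAAFFFFFFFFF


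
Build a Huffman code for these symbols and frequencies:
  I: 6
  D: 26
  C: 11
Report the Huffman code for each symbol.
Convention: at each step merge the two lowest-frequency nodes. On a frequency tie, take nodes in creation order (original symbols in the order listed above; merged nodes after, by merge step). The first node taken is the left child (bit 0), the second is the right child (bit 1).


Huffman tree construction:
Step 1: Merge I(6) + C(11) = 17
Step 2: Merge (I+C)(17) + D(26) = 43
Read each symbol's code off the tree from the root (left child = 0, right child = 1).

Codes:
  I: 00 (length 2)
  D: 1 (length 1)
  C: 01 (length 2)
Average code length: 60/43 = 1.3953 bits/symbol


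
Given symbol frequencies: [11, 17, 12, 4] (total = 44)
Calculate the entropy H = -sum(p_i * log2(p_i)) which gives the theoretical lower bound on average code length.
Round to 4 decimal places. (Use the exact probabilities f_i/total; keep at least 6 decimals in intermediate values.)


Per-symbol terms -p_i * log2(p_i) with p_i = f_i/44:
  p = 11/44 = 0.250000: log2(p) = -2.000000, -p*log2(p) = 0.500000
  p = 17/44 = 0.386364: log2(p) = -1.371969, -p*log2(p) = 0.530079
  p = 12/44 = 0.272727: log2(p) = -1.874469, -p*log2(p) = 0.511219
  p = 4/44 = 0.090909: log2(p) = -3.459432, -p*log2(p) = 0.314494
H = 0.500000 + 0.530079 + 0.511219 + 0.314494 = 1.855792

H = 1.8558 bits/symbol


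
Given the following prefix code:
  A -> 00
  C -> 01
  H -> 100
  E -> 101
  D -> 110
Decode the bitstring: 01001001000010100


Decoding step by step:
Bits 01 -> C
Bits 00 -> A
Bits 100 -> H
Bits 100 -> H
Bits 00 -> A
Bits 101 -> E
Bits 00 -> A


Decoded message: CAHHAEA


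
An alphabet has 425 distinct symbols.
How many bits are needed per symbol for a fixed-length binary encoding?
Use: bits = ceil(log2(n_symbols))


log2(425) = 8.7313
Bracket: 2^8 = 256 < 425 <= 2^9 = 512
So ceil(log2(425)) = 9

bits = ceil(log2(425)) = ceil(8.7313) = 9 bits


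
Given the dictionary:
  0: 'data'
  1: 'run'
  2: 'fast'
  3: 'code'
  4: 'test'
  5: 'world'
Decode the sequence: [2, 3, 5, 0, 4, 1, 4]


Look up each index in the dictionary:
  2 -> 'fast'
  3 -> 'code'
  5 -> 'world'
  0 -> 'data'
  4 -> 'test'
  1 -> 'run'
  4 -> 'test'

Decoded: "fast code world data test run test"


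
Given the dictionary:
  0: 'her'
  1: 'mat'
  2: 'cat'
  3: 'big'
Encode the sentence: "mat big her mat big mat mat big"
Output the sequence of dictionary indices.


Look up each word in the dictionary:
  'mat' -> 1
  'big' -> 3
  'her' -> 0
  'mat' -> 1
  'big' -> 3
  'mat' -> 1
  'mat' -> 1
  'big' -> 3

Encoded: [1, 3, 0, 1, 3, 1, 1, 3]


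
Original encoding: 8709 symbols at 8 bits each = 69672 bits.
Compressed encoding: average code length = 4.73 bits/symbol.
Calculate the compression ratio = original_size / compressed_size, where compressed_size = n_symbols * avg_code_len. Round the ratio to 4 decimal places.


original_size = n_symbols * orig_bits = 8709 * 8 = 69672 bits
compressed_size = n_symbols * avg_code_len = 8709 * 4.73 = 41193.57 bits
ratio = original_size / compressed_size = 69672 / 41193.57 = 1.6913

Compression ratio = 1.6913


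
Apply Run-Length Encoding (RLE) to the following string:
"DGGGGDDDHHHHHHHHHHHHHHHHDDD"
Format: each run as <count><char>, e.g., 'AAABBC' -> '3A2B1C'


Scanning runs left to right:
  i=0: run of 'D' x 1 -> '1D'
  i=1: run of 'G' x 4 -> '4G'
  i=5: run of 'D' x 3 -> '3D'
  i=8: run of 'H' x 16 -> '16H'
  i=24: run of 'D' x 3 -> '3D'

RLE = 1D4G3D16H3D


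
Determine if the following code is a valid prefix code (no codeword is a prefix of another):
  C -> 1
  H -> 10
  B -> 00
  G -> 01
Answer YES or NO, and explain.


Checking each pair (does one codeword prefix another?):
  C='1' vs H='10': prefix -- VIOLATION

NO -- this is NOT a valid prefix code. C (1) is a prefix of H (10).


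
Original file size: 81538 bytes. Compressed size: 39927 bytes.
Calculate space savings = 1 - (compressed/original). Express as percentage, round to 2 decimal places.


ratio = compressed/original = 39927/81538 = 0.489674
savings = 1 - ratio = 1 - 0.489674 = 0.510326
as a percentage: 0.510326 * 100 = 51.03%

Space savings = 1 - 39927/81538 = 51.03%


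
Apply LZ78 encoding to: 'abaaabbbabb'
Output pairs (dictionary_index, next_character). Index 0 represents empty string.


LZ78 encoding steps:
Dictionary: {0: ''}
Step 1: w='' (idx 0), next='a' -> output (0, 'a'), add 'a' as idx 1
Step 2: w='' (idx 0), next='b' -> output (0, 'b'), add 'b' as idx 2
Step 3: w='a' (idx 1), next='a' -> output (1, 'a'), add 'aa' as idx 3
Step 4: w='a' (idx 1), next='b' -> output (1, 'b'), add 'ab' as idx 4
Step 5: w='b' (idx 2), next='b' -> output (2, 'b'), add 'bb' as idx 5
Step 6: w='ab' (idx 4), next='b' -> output (4, 'b'), add 'abb' as idx 6


Encoded: [(0, 'a'), (0, 'b'), (1, 'a'), (1, 'b'), (2, 'b'), (4, 'b')]


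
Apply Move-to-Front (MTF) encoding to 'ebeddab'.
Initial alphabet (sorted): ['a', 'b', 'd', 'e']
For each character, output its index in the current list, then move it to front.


MTF encoding:
'e': index 3 in ['a', 'b', 'd', 'e'] -> ['e', 'a', 'b', 'd']
'b': index 2 in ['e', 'a', 'b', 'd'] -> ['b', 'e', 'a', 'd']
'e': index 1 in ['b', 'e', 'a', 'd'] -> ['e', 'b', 'a', 'd']
'd': index 3 in ['e', 'b', 'a', 'd'] -> ['d', 'e', 'b', 'a']
'd': index 0 in ['d', 'e', 'b', 'a'] -> ['d', 'e', 'b', 'a']
'a': index 3 in ['d', 'e', 'b', 'a'] -> ['a', 'd', 'e', 'b']
'b': index 3 in ['a', 'd', 'e', 'b'] -> ['b', 'a', 'd', 'e']


Output: [3, 2, 1, 3, 0, 3, 3]


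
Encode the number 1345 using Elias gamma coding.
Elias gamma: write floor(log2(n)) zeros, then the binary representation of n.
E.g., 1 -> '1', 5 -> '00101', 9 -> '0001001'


num_bits = floor(log2(1345)) + 1 = 11
leading_zeros = num_bits - 1 = 10
binary(1345) = 10101000001

Elias gamma(1345) = '0000000000' + '10101000001' = 000000000010101000001 (21 bits)


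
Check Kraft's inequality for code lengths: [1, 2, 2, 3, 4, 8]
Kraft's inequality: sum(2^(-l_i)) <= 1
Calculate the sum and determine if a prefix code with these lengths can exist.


Sum = 2^(-1) + 2^(-2) + 2^(-2) + 2^(-3) + 2^(-4) + 2^(-8)
    = 0.5 + 0.25 + 0.25 + 0.125 + 0.0625 + 0.00390625
    = 305/256 = 1.19140625
Since 1.19140625 > 1, Kraft's inequality is NOT satisfied.
A prefix code with these lengths CANNOT exist.

Kraft sum = 1.19140625. Not satisfied.


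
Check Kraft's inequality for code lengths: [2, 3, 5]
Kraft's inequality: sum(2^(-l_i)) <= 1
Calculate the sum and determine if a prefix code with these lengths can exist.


Sum = 2^(-2) + 2^(-3) + 2^(-5)
    = 0.25 + 0.125 + 0.03125
    = 13/32 = 0.40625
Since 0.40625 <= 1, Kraft's inequality IS satisfied.
A prefix code with these lengths CAN exist.

Kraft sum = 0.40625. Satisfied.


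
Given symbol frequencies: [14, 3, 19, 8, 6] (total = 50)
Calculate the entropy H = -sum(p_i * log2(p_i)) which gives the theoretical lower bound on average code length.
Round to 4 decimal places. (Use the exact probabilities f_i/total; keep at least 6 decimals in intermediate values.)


Per-symbol terms -p_i * log2(p_i) with p_i = f_i/50:
  p = 14/50 = 0.280000: log2(p) = -1.836501, -p*log2(p) = 0.514220
  p = 3/50 = 0.060000: log2(p) = -4.058894, -p*log2(p) = 0.243534
  p = 19/50 = 0.380000: log2(p) = -1.395929, -p*log2(p) = 0.530453
  p = 8/50 = 0.160000: log2(p) = -2.643856, -p*log2(p) = 0.423017
  p = 6/50 = 0.120000: log2(p) = -3.058894, -p*log2(p) = 0.367067
H = 0.514220 + 0.243534 + 0.530453 + 0.423017 + 0.367067 = 2.078291

H = 2.0783 bits/symbol


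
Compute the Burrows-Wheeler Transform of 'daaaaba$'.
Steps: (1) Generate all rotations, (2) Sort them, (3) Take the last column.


Rotations (sorted):
  0: $daaaaba -> last char: a
  1: a$daaaab -> last char: b
  2: aaaaba$d -> last char: d
  3: aaaba$da -> last char: a
  4: aaba$daa -> last char: a
  5: aba$daaa -> last char: a
  6: ba$daaaa -> last char: a
  7: daaaaba$ -> last char: $


BWT = abdaaaa$


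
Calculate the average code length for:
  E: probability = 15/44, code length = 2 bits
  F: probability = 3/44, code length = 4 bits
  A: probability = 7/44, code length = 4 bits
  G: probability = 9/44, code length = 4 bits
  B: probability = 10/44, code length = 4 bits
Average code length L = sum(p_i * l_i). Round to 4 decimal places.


Weighted contributions p_i * l_i:
  E: (15/44) * 2 = 30/44
  F: (3/44) * 4 = 12/44
  A: (7/44) * 4 = 28/44
  G: (9/44) * 4 = 36/44
  B: (10/44) * 4 = 40/44
Sum = (30 + 12 + 28 + 36 + 40)/44 = 146/44

L = 146/44 = 3.3182 bits/symbol


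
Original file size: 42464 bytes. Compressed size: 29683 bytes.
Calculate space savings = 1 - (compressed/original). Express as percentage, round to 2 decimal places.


ratio = compressed/original = 29683/42464 = 0.699016
savings = 1 - ratio = 1 - 0.699016 = 0.300984
as a percentage: 0.300984 * 100 = 30.1%

Space savings = 1 - 29683/42464 = 30.1%


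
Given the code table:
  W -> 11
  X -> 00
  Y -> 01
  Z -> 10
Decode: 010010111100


Decoding:
01 -> Y
00 -> X
10 -> Z
11 -> W
11 -> W
00 -> X


Result: YXZWWX


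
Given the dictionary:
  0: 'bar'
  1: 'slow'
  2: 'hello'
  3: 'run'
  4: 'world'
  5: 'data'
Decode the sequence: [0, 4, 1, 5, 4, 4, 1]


Look up each index in the dictionary:
  0 -> 'bar'
  4 -> 'world'
  1 -> 'slow'
  5 -> 'data'
  4 -> 'world'
  4 -> 'world'
  1 -> 'slow'

Decoded: "bar world slow data world world slow"


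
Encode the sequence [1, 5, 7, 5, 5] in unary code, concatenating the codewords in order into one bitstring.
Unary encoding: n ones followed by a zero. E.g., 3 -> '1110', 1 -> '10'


Encode each number as n ones followed by a terminating 0:
  1 -> 10 (2 bits)
  5 -> 111110 (6 bits)
  7 -> 11111110 (8 bits)
  5 -> 111110 (6 bits)
  5 -> 111110 (6 bits)
Total length = 2 + 6 + 8 + 6 + 6 = 28 bits.

Unary([1, 5, 7, 5, 5]) = 1011111011111110111110111110 (28 bits)


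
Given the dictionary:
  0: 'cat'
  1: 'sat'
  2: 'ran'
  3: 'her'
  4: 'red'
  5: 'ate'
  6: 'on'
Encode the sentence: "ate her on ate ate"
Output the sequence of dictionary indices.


Look up each word in the dictionary:
  'ate' -> 5
  'her' -> 3
  'on' -> 6
  'ate' -> 5
  'ate' -> 5

Encoded: [5, 3, 6, 5, 5]


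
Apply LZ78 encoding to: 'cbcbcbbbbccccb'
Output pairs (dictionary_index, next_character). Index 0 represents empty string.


LZ78 encoding steps:
Dictionary: {0: ''}
Step 1: w='' (idx 0), next='c' -> output (0, 'c'), add 'c' as idx 1
Step 2: w='' (idx 0), next='b' -> output (0, 'b'), add 'b' as idx 2
Step 3: w='c' (idx 1), next='b' -> output (1, 'b'), add 'cb' as idx 3
Step 4: w='cb' (idx 3), next='b' -> output (3, 'b'), add 'cbb' as idx 4
Step 5: w='b' (idx 2), next='b' -> output (2, 'b'), add 'bb' as idx 5
Step 6: w='c' (idx 1), next='c' -> output (1, 'c'), add 'cc' as idx 6
Step 7: w='cc' (idx 6), next='b' -> output (6, 'b'), add 'ccb' as idx 7


Encoded: [(0, 'c'), (0, 'b'), (1, 'b'), (3, 'b'), (2, 'b'), (1, 'c'), (6, 'b')]


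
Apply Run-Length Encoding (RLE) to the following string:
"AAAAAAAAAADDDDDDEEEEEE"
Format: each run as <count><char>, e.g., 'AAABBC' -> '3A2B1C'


Scanning runs left to right:
  i=0: run of 'A' x 10 -> '10A'
  i=10: run of 'D' x 6 -> '6D'
  i=16: run of 'E' x 6 -> '6E'

RLE = 10A6D6E


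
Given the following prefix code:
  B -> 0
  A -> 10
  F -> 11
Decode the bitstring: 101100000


Decoding step by step:
Bits 10 -> A
Bits 11 -> F
Bits 0 -> B
Bits 0 -> B
Bits 0 -> B
Bits 0 -> B
Bits 0 -> B


Decoded message: AFBBBBB


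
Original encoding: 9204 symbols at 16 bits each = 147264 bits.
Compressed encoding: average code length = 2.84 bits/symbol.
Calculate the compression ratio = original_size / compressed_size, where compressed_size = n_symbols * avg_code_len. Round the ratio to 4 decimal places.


original_size = n_symbols * orig_bits = 9204 * 16 = 147264 bits
compressed_size = n_symbols * avg_code_len = 9204 * 2.84 = 26139.36 bits
ratio = original_size / compressed_size = 147264 / 26139.36 = 5.6338

Compression ratio = 5.6338


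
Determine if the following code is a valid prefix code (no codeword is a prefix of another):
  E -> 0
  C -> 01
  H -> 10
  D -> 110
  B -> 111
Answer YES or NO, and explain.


Checking each pair (does one codeword prefix another?):
  E='0' vs C='01': prefix -- VIOLATION

NO -- this is NOT a valid prefix code. E (0) is a prefix of C (01).


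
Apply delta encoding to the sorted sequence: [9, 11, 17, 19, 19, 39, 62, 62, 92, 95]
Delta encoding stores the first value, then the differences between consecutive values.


First value: 9
Deltas:
  11 - 9 = 2
  17 - 11 = 6
  19 - 17 = 2
  19 - 19 = 0
  39 - 19 = 20
  62 - 39 = 23
  62 - 62 = 0
  92 - 62 = 30
  95 - 92 = 3


Delta encoded: [9, 2, 6, 2, 0, 20, 23, 0, 30, 3]


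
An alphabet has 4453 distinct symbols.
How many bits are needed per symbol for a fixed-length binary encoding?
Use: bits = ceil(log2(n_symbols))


log2(4453) = 12.1206
Bracket: 2^12 = 4096 < 4453 <= 2^13 = 8192
So ceil(log2(4453)) = 13

bits = ceil(log2(4453)) = ceil(12.1206) = 13 bits


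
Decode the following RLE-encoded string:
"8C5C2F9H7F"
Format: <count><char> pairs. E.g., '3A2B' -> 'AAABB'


Expanding each <count><char> pair:
  8C -> 'CCCCCCCC'
  5C -> 'CCCCC'
  2F -> 'FF'
  9H -> 'HHHHHHHHH'
  7F -> 'FFFFFFF'

Decoded = CCCCCCCCCCCCCFFHHHHHHHHHFFFFFFF


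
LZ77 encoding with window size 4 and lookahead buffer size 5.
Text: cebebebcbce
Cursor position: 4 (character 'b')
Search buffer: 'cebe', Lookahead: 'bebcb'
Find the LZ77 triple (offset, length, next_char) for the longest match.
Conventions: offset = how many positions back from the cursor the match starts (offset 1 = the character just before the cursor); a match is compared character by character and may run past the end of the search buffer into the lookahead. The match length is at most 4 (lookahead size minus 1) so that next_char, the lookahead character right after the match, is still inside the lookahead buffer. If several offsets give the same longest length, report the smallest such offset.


Try each offset into the search buffer:
  offset=1 (pos 3, char 'e'): match length 0
  offset=2 (pos 2, char 'b'): match length 3
  offset=3 (pos 1, char 'e'): match length 0
  offset=4 (pos 0, char 'c'): match length 0
Longest match has length 3 at offset 2.
next_char = character at position 4 + 3 = 7 -> 'c'

Best match: offset=2, length=3 (matching 'beb' starting at position 2)
LZ77 triple: (2, 3, 'c')


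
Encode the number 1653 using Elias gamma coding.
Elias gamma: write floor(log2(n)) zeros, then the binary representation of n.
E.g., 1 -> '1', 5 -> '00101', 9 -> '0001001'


num_bits = floor(log2(1653)) + 1 = 11
leading_zeros = num_bits - 1 = 10
binary(1653) = 11001110101

Elias gamma(1653) = '0000000000' + '11001110101' = 000000000011001110101 (21 bits)


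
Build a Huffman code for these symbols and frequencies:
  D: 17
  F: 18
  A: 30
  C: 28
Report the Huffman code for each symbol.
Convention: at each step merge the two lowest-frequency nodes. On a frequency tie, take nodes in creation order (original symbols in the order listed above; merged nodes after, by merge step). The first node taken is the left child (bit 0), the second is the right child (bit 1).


Huffman tree construction:
Step 1: Merge D(17) + F(18) = 35
Step 2: Merge C(28) + A(30) = 58
Step 3: Merge (D+F)(35) + (C+A)(58) = 93
Read each symbol's code off the tree from the root (left child = 0, right child = 1).

Codes:
  D: 00 (length 2)
  F: 01 (length 2)
  A: 11 (length 2)
  C: 10 (length 2)
Average code length: 186/93 = 2.0000 bits/symbol


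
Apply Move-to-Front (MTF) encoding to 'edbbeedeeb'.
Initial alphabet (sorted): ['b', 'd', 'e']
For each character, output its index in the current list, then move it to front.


MTF encoding:
'e': index 2 in ['b', 'd', 'e'] -> ['e', 'b', 'd']
'd': index 2 in ['e', 'b', 'd'] -> ['d', 'e', 'b']
'b': index 2 in ['d', 'e', 'b'] -> ['b', 'd', 'e']
'b': index 0 in ['b', 'd', 'e'] -> ['b', 'd', 'e']
'e': index 2 in ['b', 'd', 'e'] -> ['e', 'b', 'd']
'e': index 0 in ['e', 'b', 'd'] -> ['e', 'b', 'd']
'd': index 2 in ['e', 'b', 'd'] -> ['d', 'e', 'b']
'e': index 1 in ['d', 'e', 'b'] -> ['e', 'd', 'b']
'e': index 0 in ['e', 'd', 'b'] -> ['e', 'd', 'b']
'b': index 2 in ['e', 'd', 'b'] -> ['b', 'e', 'd']


Output: [2, 2, 2, 0, 2, 0, 2, 1, 0, 2]


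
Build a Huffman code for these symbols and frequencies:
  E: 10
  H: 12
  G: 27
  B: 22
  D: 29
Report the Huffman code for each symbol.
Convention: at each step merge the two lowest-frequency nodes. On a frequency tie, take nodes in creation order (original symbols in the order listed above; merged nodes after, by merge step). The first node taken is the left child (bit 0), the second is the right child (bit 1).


Huffman tree construction:
Step 1: Merge E(10) + H(12) = 22
Step 2: Merge B(22) + (E+H)(22) = 44
Step 3: Merge G(27) + D(29) = 56
Step 4: Merge (B+(E+H))(44) + (G+D)(56) = 100
Read each symbol's code off the tree from the root (left child = 0, right child = 1).

Codes:
  E: 010 (length 3)
  H: 011 (length 3)
  G: 10 (length 2)
  B: 00 (length 2)
  D: 11 (length 2)
Average code length: 222/100 = 2.2200 bits/symbol


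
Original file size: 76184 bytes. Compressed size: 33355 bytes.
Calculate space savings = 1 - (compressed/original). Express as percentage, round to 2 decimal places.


ratio = compressed/original = 33355/76184 = 0.437822
savings = 1 - ratio = 1 - 0.437822 = 0.562178
as a percentage: 0.562178 * 100 = 56.22%

Space savings = 1 - 33355/76184 = 56.22%


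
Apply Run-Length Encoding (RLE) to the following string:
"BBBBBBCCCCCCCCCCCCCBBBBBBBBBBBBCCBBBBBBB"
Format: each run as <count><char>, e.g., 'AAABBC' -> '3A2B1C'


Scanning runs left to right:
  i=0: run of 'B' x 6 -> '6B'
  i=6: run of 'C' x 13 -> '13C'
  i=19: run of 'B' x 12 -> '12B'
  i=31: run of 'C' x 2 -> '2C'
  i=33: run of 'B' x 7 -> '7B'

RLE = 6B13C12B2C7B


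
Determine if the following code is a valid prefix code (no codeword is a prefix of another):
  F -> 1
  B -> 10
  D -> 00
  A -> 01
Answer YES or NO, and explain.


Checking each pair (does one codeword prefix another?):
  F='1' vs B='10': prefix -- VIOLATION

NO -- this is NOT a valid prefix code. F (1) is a prefix of B (10).


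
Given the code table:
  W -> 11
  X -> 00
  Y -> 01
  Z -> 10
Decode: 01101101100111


Decoding:
01 -> Y
10 -> Z
11 -> W
01 -> Y
10 -> Z
01 -> Y
11 -> W


Result: YZWYZYW


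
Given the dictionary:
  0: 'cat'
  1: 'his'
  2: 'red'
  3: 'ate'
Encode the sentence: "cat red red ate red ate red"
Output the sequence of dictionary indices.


Look up each word in the dictionary:
  'cat' -> 0
  'red' -> 2
  'red' -> 2
  'ate' -> 3
  'red' -> 2
  'ate' -> 3
  'red' -> 2

Encoded: [0, 2, 2, 3, 2, 3, 2]


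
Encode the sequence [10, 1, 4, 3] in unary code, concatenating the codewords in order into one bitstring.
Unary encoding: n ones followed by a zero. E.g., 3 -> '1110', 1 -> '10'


Encode each number as n ones followed by a terminating 0:
  10 -> 11111111110 (11 bits)
  1 -> 10 (2 bits)
  4 -> 11110 (5 bits)
  3 -> 1110 (4 bits)
Total length = 11 + 2 + 5 + 4 = 22 bits.

Unary([10, 1, 4, 3]) = 1111111111010111101110 (22 bits)


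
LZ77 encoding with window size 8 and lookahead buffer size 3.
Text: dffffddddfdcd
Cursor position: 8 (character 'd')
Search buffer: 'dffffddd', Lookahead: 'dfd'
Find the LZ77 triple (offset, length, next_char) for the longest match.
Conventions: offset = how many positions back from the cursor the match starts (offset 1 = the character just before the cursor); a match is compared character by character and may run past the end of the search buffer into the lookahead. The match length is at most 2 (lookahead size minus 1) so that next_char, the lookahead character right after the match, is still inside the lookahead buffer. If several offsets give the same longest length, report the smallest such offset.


Try each offset into the search buffer:
  offset=1 (pos 7, char 'd'): match length 1
  offset=2 (pos 6, char 'd'): match length 1
  offset=3 (pos 5, char 'd'): match length 1
  offset=4 (pos 4, char 'f'): match length 0
  offset=5 (pos 3, char 'f'): match length 0
  offset=6 (pos 2, char 'f'): match length 0
  offset=7 (pos 1, char 'f'): match length 0
  offset=8 (pos 0, char 'd'): match length 2
Longest match has length 2 at offset 8.
next_char = character at position 8 + 2 = 10 -> 'd'

Best match: offset=8, length=2 (matching 'df' starting at position 0)
LZ77 triple: (8, 2, 'd')


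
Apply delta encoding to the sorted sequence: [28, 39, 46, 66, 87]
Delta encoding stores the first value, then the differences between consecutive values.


First value: 28
Deltas:
  39 - 28 = 11
  46 - 39 = 7
  66 - 46 = 20
  87 - 66 = 21


Delta encoded: [28, 11, 7, 20, 21]


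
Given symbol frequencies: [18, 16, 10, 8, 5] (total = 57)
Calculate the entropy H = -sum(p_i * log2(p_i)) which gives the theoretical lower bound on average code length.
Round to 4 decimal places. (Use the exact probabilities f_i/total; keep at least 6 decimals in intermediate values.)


Per-symbol terms -p_i * log2(p_i) with p_i = f_i/57:
  p = 18/57 = 0.315789: log2(p) = -1.662965, -p*log2(p) = 0.525147
  p = 16/57 = 0.280702: log2(p) = -1.832890, -p*log2(p) = 0.514495
  p = 10/57 = 0.175439: log2(p) = -2.510962, -p*log2(p) = 0.440520
  p = 8/57 = 0.140351: log2(p) = -2.832890, -p*log2(p) = 0.397599
  p = 5/57 = 0.087719: log2(p) = -3.510962, -p*log2(p) = 0.307979
H = 0.525147 + 0.514495 + 0.440520 + 0.397599 + 0.307979 = 2.185740

H = 2.1857 bits/symbol


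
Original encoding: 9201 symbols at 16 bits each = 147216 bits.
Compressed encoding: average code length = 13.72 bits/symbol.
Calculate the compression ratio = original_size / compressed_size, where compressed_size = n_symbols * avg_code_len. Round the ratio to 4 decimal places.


original_size = n_symbols * orig_bits = 9201 * 16 = 147216 bits
compressed_size = n_symbols * avg_code_len = 9201 * 13.72 = 126237.72 bits
ratio = original_size / compressed_size = 147216 / 126237.72 = 1.1662

Compression ratio = 1.1662


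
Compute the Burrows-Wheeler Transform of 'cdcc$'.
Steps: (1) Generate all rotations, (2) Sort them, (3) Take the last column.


Rotations (sorted):
  0: $cdcc -> last char: c
  1: c$cdc -> last char: c
  2: cc$cd -> last char: d
  3: cdcc$ -> last char: $
  4: dcc$c -> last char: c


BWT = ccd$c


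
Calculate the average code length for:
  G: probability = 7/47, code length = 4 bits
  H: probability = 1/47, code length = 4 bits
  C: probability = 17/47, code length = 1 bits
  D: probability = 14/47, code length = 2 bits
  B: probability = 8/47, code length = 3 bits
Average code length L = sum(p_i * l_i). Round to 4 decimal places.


Weighted contributions p_i * l_i:
  G: (7/47) * 4 = 28/47
  H: (1/47) * 4 = 4/47
  C: (17/47) * 1 = 17/47
  D: (14/47) * 2 = 28/47
  B: (8/47) * 3 = 24/47
Sum = (28 + 4 + 17 + 28 + 24)/47 = 101/47

L = 101/47 = 2.1489 bits/symbol


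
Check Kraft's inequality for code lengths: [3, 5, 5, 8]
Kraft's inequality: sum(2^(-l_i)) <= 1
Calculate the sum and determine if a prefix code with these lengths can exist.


Sum = 2^(-3) + 2^(-5) + 2^(-5) + 2^(-8)
    = 0.125 + 0.03125 + 0.03125 + 0.00390625
    = 49/256 = 0.19140625
Since 0.19140625 <= 1, Kraft's inequality IS satisfied.
A prefix code with these lengths CAN exist.

Kraft sum = 0.19140625. Satisfied.


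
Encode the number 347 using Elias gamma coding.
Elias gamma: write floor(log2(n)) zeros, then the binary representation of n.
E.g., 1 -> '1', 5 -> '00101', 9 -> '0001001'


num_bits = floor(log2(347)) + 1 = 9
leading_zeros = num_bits - 1 = 8
binary(347) = 101011011

Elias gamma(347) = '00000000' + '101011011' = 00000000101011011 (17 bits)


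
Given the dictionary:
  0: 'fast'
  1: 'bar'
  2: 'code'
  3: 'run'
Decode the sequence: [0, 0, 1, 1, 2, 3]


Look up each index in the dictionary:
  0 -> 'fast'
  0 -> 'fast'
  1 -> 'bar'
  1 -> 'bar'
  2 -> 'code'
  3 -> 'run'

Decoded: "fast fast bar bar code run"


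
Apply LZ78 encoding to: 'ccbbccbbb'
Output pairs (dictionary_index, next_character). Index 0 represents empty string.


LZ78 encoding steps:
Dictionary: {0: ''}
Step 1: w='' (idx 0), next='c' -> output (0, 'c'), add 'c' as idx 1
Step 2: w='c' (idx 1), next='b' -> output (1, 'b'), add 'cb' as idx 2
Step 3: w='' (idx 0), next='b' -> output (0, 'b'), add 'b' as idx 3
Step 4: w='c' (idx 1), next='c' -> output (1, 'c'), add 'cc' as idx 4
Step 5: w='b' (idx 3), next='b' -> output (3, 'b'), add 'bb' as idx 5
Step 6: w='b' (idx 3), end of input -> output (3, '')


Encoded: [(0, 'c'), (1, 'b'), (0, 'b'), (1, 'c'), (3, 'b'), (3, '')]


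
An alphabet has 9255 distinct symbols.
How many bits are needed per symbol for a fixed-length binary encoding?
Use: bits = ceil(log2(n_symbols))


log2(9255) = 13.176
Bracket: 2^13 = 8192 < 9255 <= 2^14 = 16384
So ceil(log2(9255)) = 14

bits = ceil(log2(9255)) = ceil(13.176) = 14 bits


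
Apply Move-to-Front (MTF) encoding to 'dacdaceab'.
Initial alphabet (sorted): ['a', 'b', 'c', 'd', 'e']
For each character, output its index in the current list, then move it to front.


MTF encoding:
'd': index 3 in ['a', 'b', 'c', 'd', 'e'] -> ['d', 'a', 'b', 'c', 'e']
'a': index 1 in ['d', 'a', 'b', 'c', 'e'] -> ['a', 'd', 'b', 'c', 'e']
'c': index 3 in ['a', 'd', 'b', 'c', 'e'] -> ['c', 'a', 'd', 'b', 'e']
'd': index 2 in ['c', 'a', 'd', 'b', 'e'] -> ['d', 'c', 'a', 'b', 'e']
'a': index 2 in ['d', 'c', 'a', 'b', 'e'] -> ['a', 'd', 'c', 'b', 'e']
'c': index 2 in ['a', 'd', 'c', 'b', 'e'] -> ['c', 'a', 'd', 'b', 'e']
'e': index 4 in ['c', 'a', 'd', 'b', 'e'] -> ['e', 'c', 'a', 'd', 'b']
'a': index 2 in ['e', 'c', 'a', 'd', 'b'] -> ['a', 'e', 'c', 'd', 'b']
'b': index 4 in ['a', 'e', 'c', 'd', 'b'] -> ['b', 'a', 'e', 'c', 'd']


Output: [3, 1, 3, 2, 2, 2, 4, 2, 4]


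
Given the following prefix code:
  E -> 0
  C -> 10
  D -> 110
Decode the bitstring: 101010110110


Decoding step by step:
Bits 10 -> C
Bits 10 -> C
Bits 10 -> C
Bits 110 -> D
Bits 110 -> D


Decoded message: CCCDD


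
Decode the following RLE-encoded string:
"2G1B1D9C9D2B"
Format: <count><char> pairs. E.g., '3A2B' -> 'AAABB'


Expanding each <count><char> pair:
  2G -> 'GG'
  1B -> 'B'
  1D -> 'D'
  9C -> 'CCCCCCCCC'
  9D -> 'DDDDDDDDD'
  2B -> 'BB'

Decoded = GGBDCCCCCCCCCDDDDDDDDDBB


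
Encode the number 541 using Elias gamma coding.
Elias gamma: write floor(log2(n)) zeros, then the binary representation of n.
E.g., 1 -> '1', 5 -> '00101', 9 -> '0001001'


num_bits = floor(log2(541)) + 1 = 10
leading_zeros = num_bits - 1 = 9
binary(541) = 1000011101

Elias gamma(541) = '000000000' + '1000011101' = 0000000001000011101 (19 bits)


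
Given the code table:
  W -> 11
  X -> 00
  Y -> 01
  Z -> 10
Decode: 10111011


Decoding:
10 -> Z
11 -> W
10 -> Z
11 -> W


Result: ZWZW


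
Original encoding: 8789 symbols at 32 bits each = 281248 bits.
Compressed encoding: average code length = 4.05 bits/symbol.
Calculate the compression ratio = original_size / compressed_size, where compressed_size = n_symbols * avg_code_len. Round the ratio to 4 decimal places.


original_size = n_symbols * orig_bits = 8789 * 32 = 281248 bits
compressed_size = n_symbols * avg_code_len = 8789 * 4.05 = 35595.45 bits
ratio = original_size / compressed_size = 281248 / 35595.45 = 7.9012

Compression ratio = 7.9012


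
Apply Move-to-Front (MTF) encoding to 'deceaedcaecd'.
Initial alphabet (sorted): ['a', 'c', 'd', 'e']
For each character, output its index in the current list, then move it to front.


MTF encoding:
'd': index 2 in ['a', 'c', 'd', 'e'] -> ['d', 'a', 'c', 'e']
'e': index 3 in ['d', 'a', 'c', 'e'] -> ['e', 'd', 'a', 'c']
'c': index 3 in ['e', 'd', 'a', 'c'] -> ['c', 'e', 'd', 'a']
'e': index 1 in ['c', 'e', 'd', 'a'] -> ['e', 'c', 'd', 'a']
'a': index 3 in ['e', 'c', 'd', 'a'] -> ['a', 'e', 'c', 'd']
'e': index 1 in ['a', 'e', 'c', 'd'] -> ['e', 'a', 'c', 'd']
'd': index 3 in ['e', 'a', 'c', 'd'] -> ['d', 'e', 'a', 'c']
'c': index 3 in ['d', 'e', 'a', 'c'] -> ['c', 'd', 'e', 'a']
'a': index 3 in ['c', 'd', 'e', 'a'] -> ['a', 'c', 'd', 'e']
'e': index 3 in ['a', 'c', 'd', 'e'] -> ['e', 'a', 'c', 'd']
'c': index 2 in ['e', 'a', 'c', 'd'] -> ['c', 'e', 'a', 'd']
'd': index 3 in ['c', 'e', 'a', 'd'] -> ['d', 'c', 'e', 'a']


Output: [2, 3, 3, 1, 3, 1, 3, 3, 3, 3, 2, 3]


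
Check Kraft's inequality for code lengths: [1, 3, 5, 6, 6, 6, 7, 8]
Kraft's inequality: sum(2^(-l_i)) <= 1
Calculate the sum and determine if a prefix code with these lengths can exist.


Sum = 2^(-1) + 2^(-3) + 2^(-5) + 2^(-6) + 2^(-6) + 2^(-6) + 2^(-7) + 2^(-8)
    = 0.5 + 0.125 + 0.03125 + 0.015625 + 0.015625 + 0.015625 + 0.0078125 + 0.00390625
    = 183/256 = 0.71484375
Since 0.71484375 <= 1, Kraft's inequality IS satisfied.
A prefix code with these lengths CAN exist.

Kraft sum = 0.71484375. Satisfied.


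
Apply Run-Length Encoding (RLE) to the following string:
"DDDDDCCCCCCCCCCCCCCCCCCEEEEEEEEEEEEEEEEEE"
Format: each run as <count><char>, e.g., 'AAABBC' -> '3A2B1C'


Scanning runs left to right:
  i=0: run of 'D' x 5 -> '5D'
  i=5: run of 'C' x 18 -> '18C'
  i=23: run of 'E' x 18 -> '18E'

RLE = 5D18C18E


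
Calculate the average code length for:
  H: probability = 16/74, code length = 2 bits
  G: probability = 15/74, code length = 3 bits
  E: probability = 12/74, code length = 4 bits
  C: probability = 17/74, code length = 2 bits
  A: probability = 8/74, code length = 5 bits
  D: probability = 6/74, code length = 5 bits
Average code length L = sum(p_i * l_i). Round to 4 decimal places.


Weighted contributions p_i * l_i:
  H: (16/74) * 2 = 32/74
  G: (15/74) * 3 = 45/74
  E: (12/74) * 4 = 48/74
  C: (17/74) * 2 = 34/74
  A: (8/74) * 5 = 40/74
  D: (6/74) * 5 = 30/74
Sum = (32 + 45 + 48 + 34 + 40 + 30)/74 = 229/74

L = 229/74 = 3.0946 bits/symbol


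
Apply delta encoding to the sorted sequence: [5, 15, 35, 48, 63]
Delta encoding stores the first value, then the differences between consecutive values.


First value: 5
Deltas:
  15 - 5 = 10
  35 - 15 = 20
  48 - 35 = 13
  63 - 48 = 15


Delta encoded: [5, 10, 20, 13, 15]


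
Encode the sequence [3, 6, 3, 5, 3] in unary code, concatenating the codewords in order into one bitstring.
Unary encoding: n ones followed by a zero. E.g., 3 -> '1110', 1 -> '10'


Encode each number as n ones followed by a terminating 0:
  3 -> 1110 (4 bits)
  6 -> 1111110 (7 bits)
  3 -> 1110 (4 bits)
  5 -> 111110 (6 bits)
  3 -> 1110 (4 bits)
Total length = 4 + 7 + 4 + 6 + 4 = 25 bits.

Unary([3, 6, 3, 5, 3]) = 1110111111011101111101110 (25 bits)


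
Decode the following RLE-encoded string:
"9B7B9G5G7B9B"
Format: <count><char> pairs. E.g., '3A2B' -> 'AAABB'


Expanding each <count><char> pair:
  9B -> 'BBBBBBBBB'
  7B -> 'BBBBBBB'
  9G -> 'GGGGGGGGG'
  5G -> 'GGGGG'
  7B -> 'BBBBBBB'
  9B -> 'BBBBBBBBB'

Decoded = BBBBBBBBBBBBBBBBGGGGGGGGGGGGGGBBBBBBBBBBBBBBBB


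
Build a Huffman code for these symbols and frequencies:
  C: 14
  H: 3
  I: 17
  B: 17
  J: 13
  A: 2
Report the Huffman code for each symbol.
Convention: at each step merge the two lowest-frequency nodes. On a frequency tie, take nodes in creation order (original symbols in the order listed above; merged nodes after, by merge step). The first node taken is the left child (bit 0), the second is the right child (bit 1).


Huffman tree construction:
Step 1: Merge A(2) + H(3) = 5
Step 2: Merge (A+H)(5) + J(13) = 18
Step 3: Merge C(14) + I(17) = 31
Step 4: Merge B(17) + ((A+H)+J)(18) = 35
Step 5: Merge (C+I)(31) + (B+((A+H)+J))(35) = 66
Read each symbol's code off the tree from the root (left child = 0, right child = 1).

Codes:
  C: 00 (length 2)
  H: 1101 (length 4)
  I: 01 (length 2)
  B: 10 (length 2)
  J: 111 (length 3)
  A: 1100 (length 4)
Average code length: 155/66 = 2.3485 bits/symbol


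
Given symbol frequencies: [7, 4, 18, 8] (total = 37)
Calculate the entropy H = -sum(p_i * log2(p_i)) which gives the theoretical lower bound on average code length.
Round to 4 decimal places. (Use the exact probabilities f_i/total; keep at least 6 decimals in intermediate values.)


Per-symbol terms -p_i * log2(p_i) with p_i = f_i/37:
  p = 7/37 = 0.189189: log2(p) = -2.402098, -p*log2(p) = 0.454451
  p = 4/37 = 0.108108: log2(p) = -3.209453, -p*log2(p) = 0.346968
  p = 18/37 = 0.486486: log2(p) = -1.039528, -p*log2(p) = 0.505717
  p = 8/37 = 0.216216: log2(p) = -2.209453, -p*log2(p) = 0.477720
H = 0.454451 + 0.346968 + 0.505717 + 0.477720 = 1.784856

H = 1.7849 bits/symbol


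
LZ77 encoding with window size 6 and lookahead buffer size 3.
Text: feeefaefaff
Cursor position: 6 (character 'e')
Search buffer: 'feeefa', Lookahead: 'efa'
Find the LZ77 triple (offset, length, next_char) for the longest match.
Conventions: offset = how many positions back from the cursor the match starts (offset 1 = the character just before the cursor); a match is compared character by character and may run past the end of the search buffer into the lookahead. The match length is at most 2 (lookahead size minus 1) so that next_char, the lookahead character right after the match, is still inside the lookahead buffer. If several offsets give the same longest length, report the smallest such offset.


Try each offset into the search buffer:
  offset=1 (pos 5, char 'a'): match length 0
  offset=2 (pos 4, char 'f'): match length 0
  offset=3 (pos 3, char 'e'): match length 2
  offset=4 (pos 2, char 'e'): match length 1
  offset=5 (pos 1, char 'e'): match length 1
  offset=6 (pos 0, char 'f'): match length 0
Longest match has length 2 at offset 3.
next_char = character at position 6 + 2 = 8 -> 'a'

Best match: offset=3, length=2 (matching 'ef' starting at position 3)
LZ77 triple: (3, 2, 'a')


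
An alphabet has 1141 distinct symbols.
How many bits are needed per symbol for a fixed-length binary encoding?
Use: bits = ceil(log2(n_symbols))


log2(1141) = 10.1561
Bracket: 2^10 = 1024 < 1141 <= 2^11 = 2048
So ceil(log2(1141)) = 11

bits = ceil(log2(1141)) = ceil(10.1561) = 11 bits


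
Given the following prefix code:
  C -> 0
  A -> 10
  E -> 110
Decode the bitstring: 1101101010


Decoding step by step:
Bits 110 -> E
Bits 110 -> E
Bits 10 -> A
Bits 10 -> A


Decoded message: EEAA


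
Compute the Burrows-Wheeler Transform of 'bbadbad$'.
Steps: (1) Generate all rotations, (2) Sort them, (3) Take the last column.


Rotations (sorted):
  0: $bbadbad -> last char: d
  1: ad$bbadb -> last char: b
  2: adbad$bb -> last char: b
  3: bad$bbad -> last char: d
  4: badbad$b -> last char: b
  5: bbadbad$ -> last char: $
  6: d$bbadba -> last char: a
  7: dbad$bba -> last char: a


BWT = dbbdb$aa


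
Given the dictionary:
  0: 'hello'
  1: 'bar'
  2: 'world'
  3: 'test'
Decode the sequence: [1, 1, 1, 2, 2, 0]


Look up each index in the dictionary:
  1 -> 'bar'
  1 -> 'bar'
  1 -> 'bar'
  2 -> 'world'
  2 -> 'world'
  0 -> 'hello'

Decoded: "bar bar bar world world hello"


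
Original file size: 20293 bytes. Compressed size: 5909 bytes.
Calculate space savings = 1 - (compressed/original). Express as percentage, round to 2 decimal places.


ratio = compressed/original = 5909/20293 = 0.291184
savings = 1 - ratio = 1 - 0.291184 = 0.708816
as a percentage: 0.708816 * 100 = 70.88%

Space savings = 1 - 5909/20293 = 70.88%


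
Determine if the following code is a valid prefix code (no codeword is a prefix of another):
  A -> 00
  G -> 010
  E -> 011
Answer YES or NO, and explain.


Checking each pair (does one codeword prefix another?):
  A='00' vs G='010': no prefix
  A='00' vs E='011': no prefix
  G='010' vs A='00': no prefix
  G='010' vs E='011': no prefix
  E='011' vs A='00': no prefix
  E='011' vs G='010': no prefix
No violation found over all pairs.

YES -- this is a valid prefix code. No codeword is a prefix of any other codeword.


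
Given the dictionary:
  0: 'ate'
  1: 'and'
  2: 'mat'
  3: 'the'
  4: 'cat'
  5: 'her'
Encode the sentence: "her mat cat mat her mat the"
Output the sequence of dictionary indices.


Look up each word in the dictionary:
  'her' -> 5
  'mat' -> 2
  'cat' -> 4
  'mat' -> 2
  'her' -> 5
  'mat' -> 2
  'the' -> 3

Encoded: [5, 2, 4, 2, 5, 2, 3]
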